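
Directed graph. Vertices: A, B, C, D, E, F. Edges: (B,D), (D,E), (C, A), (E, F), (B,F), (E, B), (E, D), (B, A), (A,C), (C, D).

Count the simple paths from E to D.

E→B→A→C→D
E→B→D
E→D

3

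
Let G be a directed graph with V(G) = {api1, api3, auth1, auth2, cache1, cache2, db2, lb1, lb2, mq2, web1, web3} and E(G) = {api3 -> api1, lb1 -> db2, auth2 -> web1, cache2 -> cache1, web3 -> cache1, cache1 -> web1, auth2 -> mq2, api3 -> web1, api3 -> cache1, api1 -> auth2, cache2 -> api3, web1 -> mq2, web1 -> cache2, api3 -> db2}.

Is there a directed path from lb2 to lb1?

No

lb2 has no outgoing edges, so nothing is reachable from it.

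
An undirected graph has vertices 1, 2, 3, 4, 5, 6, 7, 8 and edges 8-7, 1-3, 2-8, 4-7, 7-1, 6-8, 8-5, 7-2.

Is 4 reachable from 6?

Explore from 6.
Distance 1: reach 8.
Distance 2: reach 2, 5, 7.
Distance 3: reach 1, 4.
Found 4.

Yes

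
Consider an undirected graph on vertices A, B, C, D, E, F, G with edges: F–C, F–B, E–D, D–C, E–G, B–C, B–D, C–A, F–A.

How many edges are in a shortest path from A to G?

Distance 0: A.
Distance 1: C, F.
Distance 2: B, D.
Distance 3: E.
Distance 4: G — contains G.

4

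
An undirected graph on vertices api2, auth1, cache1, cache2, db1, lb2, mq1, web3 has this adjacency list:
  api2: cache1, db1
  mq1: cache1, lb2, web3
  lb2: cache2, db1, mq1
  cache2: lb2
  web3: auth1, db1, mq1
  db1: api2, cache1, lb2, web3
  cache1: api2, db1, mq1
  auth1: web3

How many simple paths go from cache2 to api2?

cache2–lb2–db1–api2
cache2–lb2–db1–cache1–api2
cache2–lb2–db1–web3–mq1–cache1–api2
cache2–lb2–mq1–cache1–api2
cache2–lb2–mq1–cache1–db1–api2
cache2–lb2–mq1–web3–db1–api2
cache2–lb2–mq1–web3–db1–cache1–api2

7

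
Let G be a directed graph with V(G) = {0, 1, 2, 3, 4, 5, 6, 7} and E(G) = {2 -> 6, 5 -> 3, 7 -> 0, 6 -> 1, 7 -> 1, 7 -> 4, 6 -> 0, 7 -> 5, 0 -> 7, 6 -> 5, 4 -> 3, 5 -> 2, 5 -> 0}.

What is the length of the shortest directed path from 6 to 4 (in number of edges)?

3

Distance 0: 6.
Distance 1: 0, 1, 5.
Distance 2: 2, 3, 7.
Distance 3: 4 — contains 4.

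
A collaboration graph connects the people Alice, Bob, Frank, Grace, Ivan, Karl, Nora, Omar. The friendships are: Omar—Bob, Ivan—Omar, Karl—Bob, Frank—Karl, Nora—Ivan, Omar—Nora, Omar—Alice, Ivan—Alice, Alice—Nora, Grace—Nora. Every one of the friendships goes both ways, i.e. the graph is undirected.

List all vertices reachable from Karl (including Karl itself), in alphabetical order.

Start at Karl.
Its neighbours: Bob, Frank.
Then their neighbours: Omar.
Then next layer: Alice, Ivan, Nora.
Then next layer: Grace.
Every vertex is now reached.

Alice, Bob, Frank, Grace, Ivan, Karl, Nora, Omar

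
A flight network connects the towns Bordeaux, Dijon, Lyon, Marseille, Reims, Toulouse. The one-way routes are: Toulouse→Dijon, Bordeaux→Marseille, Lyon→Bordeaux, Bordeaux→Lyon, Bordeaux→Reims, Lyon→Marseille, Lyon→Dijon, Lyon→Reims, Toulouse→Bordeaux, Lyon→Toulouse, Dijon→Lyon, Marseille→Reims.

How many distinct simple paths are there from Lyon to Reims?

Lyon→Bordeaux→Marseille→Reims
Lyon→Bordeaux→Reims
Lyon→Marseille→Reims
Lyon→Reims
Lyon→Toulouse→Bordeaux→Marseille→Reims
Lyon→Toulouse→Bordeaux→Reims

6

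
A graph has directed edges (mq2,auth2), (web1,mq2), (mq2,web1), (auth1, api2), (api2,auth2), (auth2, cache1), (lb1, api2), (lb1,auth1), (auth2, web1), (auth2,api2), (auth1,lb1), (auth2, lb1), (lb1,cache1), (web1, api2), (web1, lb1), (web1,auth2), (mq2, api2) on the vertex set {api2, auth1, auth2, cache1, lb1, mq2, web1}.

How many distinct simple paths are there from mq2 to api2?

13

mq2→api2
mq2→auth2→api2
mq2→auth2→lb1→api2
mq2→auth2→lb1→auth1→api2
mq2→auth2→web1→api2
mq2→auth2→web1→lb1→api2
mq2→auth2→web1→lb1→auth1→api2
mq2→web1→api2
mq2→web1→auth2→api2
mq2→web1→auth2→lb1→api2
mq2→web1→auth2→lb1→auth1→api2
mq2→web1→lb1→api2
mq2→web1→lb1→auth1→api2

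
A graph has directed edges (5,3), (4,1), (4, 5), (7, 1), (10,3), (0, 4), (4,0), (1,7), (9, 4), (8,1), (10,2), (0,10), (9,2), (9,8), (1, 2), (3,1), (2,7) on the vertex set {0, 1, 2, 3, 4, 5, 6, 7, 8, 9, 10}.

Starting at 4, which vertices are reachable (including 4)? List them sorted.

0, 1, 2, 3, 4, 5, 7, 10

Start at 4.
Its neighbours: 0, 1, 5.
Then their neighbours: 2, 3, 7, 10.
Nothing further is reachable.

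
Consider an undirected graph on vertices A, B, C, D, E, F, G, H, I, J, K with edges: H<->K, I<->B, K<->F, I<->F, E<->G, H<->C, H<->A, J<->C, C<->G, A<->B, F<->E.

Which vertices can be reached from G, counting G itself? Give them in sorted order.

Start at G.
Its neighbours: C, E.
Then their neighbours: F, H, J.
Then next layer: A, I, K.
Then next layer: B.
Nothing further is reachable.

A, B, C, E, F, G, H, I, J, K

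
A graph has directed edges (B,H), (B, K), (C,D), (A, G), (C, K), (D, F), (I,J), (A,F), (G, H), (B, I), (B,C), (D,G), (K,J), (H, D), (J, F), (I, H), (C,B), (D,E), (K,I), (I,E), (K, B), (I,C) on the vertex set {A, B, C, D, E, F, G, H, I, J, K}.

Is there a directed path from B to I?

Explore from B.
Distance 1: reach C, H, I, K.
Found I.

Yes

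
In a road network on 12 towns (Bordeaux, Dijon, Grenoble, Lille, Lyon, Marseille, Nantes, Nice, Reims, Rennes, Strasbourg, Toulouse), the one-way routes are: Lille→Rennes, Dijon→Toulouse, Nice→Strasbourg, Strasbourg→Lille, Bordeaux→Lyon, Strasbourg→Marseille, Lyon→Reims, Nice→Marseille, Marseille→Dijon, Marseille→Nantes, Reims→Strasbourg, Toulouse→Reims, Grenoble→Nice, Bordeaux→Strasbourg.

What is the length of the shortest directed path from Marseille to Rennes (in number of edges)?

Distance 0: Marseille.
Distance 1: Dijon, Nantes.
Distance 2: Toulouse.
Distance 3: Reims.
Distance 4: Strasbourg.
Distance 5: Lille.
Distance 6: Rennes — contains Rennes.

6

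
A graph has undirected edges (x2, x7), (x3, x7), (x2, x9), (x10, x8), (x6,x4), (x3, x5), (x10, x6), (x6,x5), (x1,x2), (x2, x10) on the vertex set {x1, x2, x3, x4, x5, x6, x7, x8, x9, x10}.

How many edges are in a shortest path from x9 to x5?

Distance 0: x9.
Distance 1: x2.
Distance 2: x1, x7, x10.
Distance 3: x3, x6, x8.
Distance 4: x4, x5 — contains x5.

4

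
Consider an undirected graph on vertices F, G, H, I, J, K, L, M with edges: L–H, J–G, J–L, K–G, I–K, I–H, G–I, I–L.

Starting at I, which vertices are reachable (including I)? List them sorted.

Start at I.
Its neighbours: G, H, K, L.
Then their neighbours: J.
Nothing further is reachable.

G, H, I, J, K, L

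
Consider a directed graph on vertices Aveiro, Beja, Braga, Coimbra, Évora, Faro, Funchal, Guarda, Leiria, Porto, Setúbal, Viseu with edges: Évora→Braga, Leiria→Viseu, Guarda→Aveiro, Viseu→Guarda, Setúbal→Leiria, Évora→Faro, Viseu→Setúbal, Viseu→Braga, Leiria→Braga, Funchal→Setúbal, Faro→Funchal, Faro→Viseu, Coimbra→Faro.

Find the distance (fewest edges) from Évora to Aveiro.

4

Distance 0: Évora.
Distance 1: Braga, Faro.
Distance 2: Funchal, Viseu.
Distance 3: Guarda, Setúbal.
Distance 4: Aveiro, Leiria — contains Aveiro.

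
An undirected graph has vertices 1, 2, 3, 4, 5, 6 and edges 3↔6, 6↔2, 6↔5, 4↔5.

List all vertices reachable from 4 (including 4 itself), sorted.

2, 3, 4, 5, 6

Start at 4.
Its neighbours: 5.
Then their neighbours: 6.
Then next layer: 2, 3.
Nothing further is reachable.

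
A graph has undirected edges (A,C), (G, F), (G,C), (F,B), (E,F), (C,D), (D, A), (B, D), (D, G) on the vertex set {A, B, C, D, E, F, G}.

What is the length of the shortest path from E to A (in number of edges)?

4

Distance 0: E.
Distance 1: F.
Distance 2: B, G.
Distance 3: C, D.
Distance 4: A — contains A.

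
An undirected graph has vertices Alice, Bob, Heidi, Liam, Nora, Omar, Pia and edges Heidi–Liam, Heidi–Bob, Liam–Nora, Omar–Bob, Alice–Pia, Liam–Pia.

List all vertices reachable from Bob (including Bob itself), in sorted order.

Start at Bob.
Its neighbours: Heidi, Omar.
Then their neighbours: Liam.
Then next layer: Nora, Pia.
Then next layer: Alice.
Every vertex is now reached.

Alice, Bob, Heidi, Liam, Nora, Omar, Pia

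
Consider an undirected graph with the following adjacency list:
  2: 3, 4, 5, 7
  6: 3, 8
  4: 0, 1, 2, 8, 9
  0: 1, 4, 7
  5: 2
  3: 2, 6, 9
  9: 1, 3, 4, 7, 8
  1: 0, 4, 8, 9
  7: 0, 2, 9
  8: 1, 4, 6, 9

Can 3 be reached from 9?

Explore from 9.
Distance 1: reach 1, 3, 4, 7, 8.
Found 3.

Yes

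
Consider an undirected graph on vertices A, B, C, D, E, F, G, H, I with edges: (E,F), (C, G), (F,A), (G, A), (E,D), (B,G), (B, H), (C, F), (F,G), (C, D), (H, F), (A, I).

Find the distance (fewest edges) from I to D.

Distance 0: I.
Distance 1: A.
Distance 2: F, G.
Distance 3: B, C, E, H.
Distance 4: D — contains D.

4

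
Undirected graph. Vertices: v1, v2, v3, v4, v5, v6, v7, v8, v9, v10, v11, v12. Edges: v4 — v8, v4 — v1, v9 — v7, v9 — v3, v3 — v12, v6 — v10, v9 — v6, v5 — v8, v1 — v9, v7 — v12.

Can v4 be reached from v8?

Explore from v8.
Distance 1: reach v4, v5.
Found v4.

Yes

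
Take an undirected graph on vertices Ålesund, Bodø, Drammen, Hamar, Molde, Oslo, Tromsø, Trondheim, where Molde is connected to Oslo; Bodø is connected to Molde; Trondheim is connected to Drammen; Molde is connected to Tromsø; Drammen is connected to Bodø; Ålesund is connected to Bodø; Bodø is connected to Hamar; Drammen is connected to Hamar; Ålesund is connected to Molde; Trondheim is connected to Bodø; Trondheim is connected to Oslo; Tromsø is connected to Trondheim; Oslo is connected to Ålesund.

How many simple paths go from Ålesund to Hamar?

Ålesund–Bodø–Drammen–Hamar
Ålesund–Bodø–Hamar
Ålesund–Bodø–Molde–Oslo–Trondheim–Drammen–Hamar
Ålesund–Bodø–Molde–Tromsø–Trondheim–Drammen–Hamar
Ålesund–Bodø–Trondheim–Drammen–Hamar
Ålesund–Molde–Bodø–Drammen–Hamar
Ålesund–Molde–Bodø–Hamar
Ålesund–Molde–Bodø–Trondheim–Drammen–Hamar
... and 21 more.

29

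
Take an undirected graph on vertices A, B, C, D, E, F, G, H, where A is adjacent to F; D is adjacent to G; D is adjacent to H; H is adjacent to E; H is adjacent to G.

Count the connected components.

4

From A: component {A, F}.
From B: component {B}.
From C: component {C}.
From D: component {D, E, G, H}.
That's 4 components.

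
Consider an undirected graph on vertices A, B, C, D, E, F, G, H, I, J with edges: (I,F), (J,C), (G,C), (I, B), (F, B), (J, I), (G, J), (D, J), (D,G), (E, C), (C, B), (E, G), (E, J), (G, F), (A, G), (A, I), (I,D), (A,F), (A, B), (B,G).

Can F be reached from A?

Explore from A.
Distance 1: reach B, F, G, I.
Found F.

Yes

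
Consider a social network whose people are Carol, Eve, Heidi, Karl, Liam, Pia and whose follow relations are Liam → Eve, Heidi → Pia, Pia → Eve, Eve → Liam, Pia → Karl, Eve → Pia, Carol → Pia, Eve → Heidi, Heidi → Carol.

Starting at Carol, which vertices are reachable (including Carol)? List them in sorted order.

Carol, Eve, Heidi, Karl, Liam, Pia

Start at Carol.
Its neighbours: Pia.
Then their neighbours: Eve, Karl.
Then next layer: Heidi, Liam.
Every vertex is now reached.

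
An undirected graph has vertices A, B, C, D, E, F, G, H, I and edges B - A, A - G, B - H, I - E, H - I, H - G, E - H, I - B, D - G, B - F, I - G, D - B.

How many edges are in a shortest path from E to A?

Distance 0: E.
Distance 1: H, I.
Distance 2: B, G.
Distance 3: A, D, F — contains A.

3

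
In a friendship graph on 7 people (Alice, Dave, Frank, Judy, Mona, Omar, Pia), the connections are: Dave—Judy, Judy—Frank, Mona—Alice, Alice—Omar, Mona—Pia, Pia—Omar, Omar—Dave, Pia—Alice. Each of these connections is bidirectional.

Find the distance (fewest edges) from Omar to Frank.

Distance 0: Omar.
Distance 1: Alice, Dave, Pia.
Distance 2: Judy, Mona.
Distance 3: Frank — contains Frank.

3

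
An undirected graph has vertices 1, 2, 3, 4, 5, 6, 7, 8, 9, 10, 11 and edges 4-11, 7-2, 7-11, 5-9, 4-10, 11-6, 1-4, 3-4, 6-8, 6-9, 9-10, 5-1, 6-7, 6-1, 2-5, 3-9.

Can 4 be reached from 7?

Yes

Explore from 7.
Distance 1: reach 2, 6, 11.
Distance 2: reach 1, 4, 5, 8, 9.
Found 4.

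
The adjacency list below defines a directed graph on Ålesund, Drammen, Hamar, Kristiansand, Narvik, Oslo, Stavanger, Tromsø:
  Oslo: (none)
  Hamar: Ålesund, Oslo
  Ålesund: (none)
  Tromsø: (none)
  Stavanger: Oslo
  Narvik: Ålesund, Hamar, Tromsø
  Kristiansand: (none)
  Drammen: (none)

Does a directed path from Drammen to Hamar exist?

Drammen has no outgoing edges, so nothing is reachable from it.

No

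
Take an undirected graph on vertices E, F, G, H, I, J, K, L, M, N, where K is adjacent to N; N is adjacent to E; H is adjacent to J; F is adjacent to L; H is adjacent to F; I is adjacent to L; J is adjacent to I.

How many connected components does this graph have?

4

From E: component {E, K, N}.
From F: component {F, H, I, J, L}.
From G: component {G}.
From M: component {M}.
That's 4 components.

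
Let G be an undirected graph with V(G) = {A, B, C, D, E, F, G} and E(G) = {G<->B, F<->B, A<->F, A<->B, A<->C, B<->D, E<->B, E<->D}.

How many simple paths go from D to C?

4

D–B–A–C
D–B–F–A–C
D–E–B–A–C
D–E–B–F–A–C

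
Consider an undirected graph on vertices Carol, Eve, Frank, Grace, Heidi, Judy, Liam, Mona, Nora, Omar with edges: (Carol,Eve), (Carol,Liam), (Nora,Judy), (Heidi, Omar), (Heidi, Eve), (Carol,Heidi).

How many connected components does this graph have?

5

From Carol: component {Carol, Eve, Heidi, Liam, Omar}.
From Frank: component {Frank}.
From Grace: component {Grace}.
From Judy: component {Judy, Nora}.
From Mona: component {Mona}.
That's 5 components.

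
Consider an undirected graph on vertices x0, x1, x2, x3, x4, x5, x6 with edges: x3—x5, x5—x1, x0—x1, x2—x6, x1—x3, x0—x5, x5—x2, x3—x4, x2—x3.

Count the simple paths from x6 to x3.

x6–x2–x3
x6–x2–x5–x0–x1–x3
x6–x2–x5–x1–x3
x6–x2–x5–x3

4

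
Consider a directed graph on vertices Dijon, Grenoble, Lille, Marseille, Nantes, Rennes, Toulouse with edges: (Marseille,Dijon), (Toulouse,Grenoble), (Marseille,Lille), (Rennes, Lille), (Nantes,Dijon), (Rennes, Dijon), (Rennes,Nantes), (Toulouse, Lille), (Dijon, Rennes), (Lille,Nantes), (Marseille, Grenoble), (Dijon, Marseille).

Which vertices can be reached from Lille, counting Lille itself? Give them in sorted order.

Start at Lille.
Its neighbours: Nantes.
Then their neighbours: Dijon.
Then next layer: Marseille, Rennes.
Then next layer: Grenoble.
Nothing further is reachable.

Dijon, Grenoble, Lille, Marseille, Nantes, Rennes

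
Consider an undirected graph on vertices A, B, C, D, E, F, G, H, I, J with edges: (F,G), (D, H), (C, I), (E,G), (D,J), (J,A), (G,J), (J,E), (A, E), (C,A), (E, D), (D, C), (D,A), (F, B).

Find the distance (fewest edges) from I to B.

6

Distance 0: I.
Distance 1: C.
Distance 2: A, D.
Distance 3: E, H, J.
Distance 4: G.
Distance 5: F.
Distance 6: B — contains B.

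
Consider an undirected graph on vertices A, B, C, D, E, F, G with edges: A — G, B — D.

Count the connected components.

From A: component {A, G}.
From B: component {B, D}.
From C: component {C}.
From E: component {E}.
From F: component {F}.
That's 5 components.

5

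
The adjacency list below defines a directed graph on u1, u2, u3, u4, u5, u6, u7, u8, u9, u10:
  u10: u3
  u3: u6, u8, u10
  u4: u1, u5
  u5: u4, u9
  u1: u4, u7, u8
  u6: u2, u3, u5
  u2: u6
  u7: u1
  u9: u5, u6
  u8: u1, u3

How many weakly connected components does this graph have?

1

From u1: component {u1, u2, u3, u4, u5, u6, u7, u8, u9, u10}.
That's 1 component.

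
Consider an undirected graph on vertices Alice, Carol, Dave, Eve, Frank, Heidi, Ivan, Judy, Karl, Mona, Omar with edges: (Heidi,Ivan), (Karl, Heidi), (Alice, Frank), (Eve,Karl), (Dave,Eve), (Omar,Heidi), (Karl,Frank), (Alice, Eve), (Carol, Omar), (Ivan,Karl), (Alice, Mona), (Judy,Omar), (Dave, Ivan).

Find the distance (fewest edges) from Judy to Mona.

Distance 0: Judy.
Distance 1: Omar.
Distance 2: Carol, Heidi.
Distance 3: Ivan, Karl.
Distance 4: Dave, Eve, Frank.
Distance 5: Alice.
Distance 6: Mona — contains Mona.

6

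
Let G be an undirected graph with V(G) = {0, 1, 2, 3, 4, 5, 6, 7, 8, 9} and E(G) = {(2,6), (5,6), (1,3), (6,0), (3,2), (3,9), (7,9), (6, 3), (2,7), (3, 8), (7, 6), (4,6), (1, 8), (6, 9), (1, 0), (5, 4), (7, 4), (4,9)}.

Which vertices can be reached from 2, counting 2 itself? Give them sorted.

0, 1, 2, 3, 4, 5, 6, 7, 8, 9

Start at 2.
Its neighbours: 3, 6, 7.
Then their neighbours: 0, 1, 4, 5, 8, 9.
Every vertex is now reached.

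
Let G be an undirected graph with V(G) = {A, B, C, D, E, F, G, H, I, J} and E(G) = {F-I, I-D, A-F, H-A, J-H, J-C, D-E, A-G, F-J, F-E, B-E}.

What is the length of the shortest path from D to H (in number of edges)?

4

Distance 0: D.
Distance 1: E, I.
Distance 2: B, F.
Distance 3: A, J.
Distance 4: C, G, H — contains H.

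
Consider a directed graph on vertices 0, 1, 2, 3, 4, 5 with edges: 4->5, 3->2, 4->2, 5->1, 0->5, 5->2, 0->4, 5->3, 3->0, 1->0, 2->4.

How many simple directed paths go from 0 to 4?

0→4
0→5→2→4
0→5→3→2→4

3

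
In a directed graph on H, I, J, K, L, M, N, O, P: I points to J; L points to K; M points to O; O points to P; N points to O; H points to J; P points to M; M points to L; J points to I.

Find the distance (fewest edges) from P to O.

Distance 0: P.
Distance 1: M.
Distance 2: L, O — contains O.

2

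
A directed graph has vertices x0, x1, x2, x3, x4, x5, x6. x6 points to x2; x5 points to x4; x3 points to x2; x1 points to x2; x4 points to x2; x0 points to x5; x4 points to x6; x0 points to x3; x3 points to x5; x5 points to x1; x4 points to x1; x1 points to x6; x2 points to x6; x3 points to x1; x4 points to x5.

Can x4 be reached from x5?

Yes

Explore from x5.
Distance 1: reach x1, x4.
Found x4.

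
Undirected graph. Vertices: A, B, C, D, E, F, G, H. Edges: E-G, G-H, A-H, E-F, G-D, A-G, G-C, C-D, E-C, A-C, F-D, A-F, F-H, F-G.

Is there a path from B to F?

No

B has no edges, so nothing is reachable from it.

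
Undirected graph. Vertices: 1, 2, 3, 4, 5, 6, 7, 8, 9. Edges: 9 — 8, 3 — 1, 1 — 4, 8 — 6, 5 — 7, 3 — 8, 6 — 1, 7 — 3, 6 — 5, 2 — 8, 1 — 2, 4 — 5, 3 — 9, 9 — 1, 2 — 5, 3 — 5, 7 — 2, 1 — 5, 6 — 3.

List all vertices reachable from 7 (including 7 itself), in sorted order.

1, 2, 3, 4, 5, 6, 7, 8, 9

Start at 7.
Its neighbours: 2, 3, 5.
Then their neighbours: 1, 4, 6, 8, 9.
Every vertex is now reached.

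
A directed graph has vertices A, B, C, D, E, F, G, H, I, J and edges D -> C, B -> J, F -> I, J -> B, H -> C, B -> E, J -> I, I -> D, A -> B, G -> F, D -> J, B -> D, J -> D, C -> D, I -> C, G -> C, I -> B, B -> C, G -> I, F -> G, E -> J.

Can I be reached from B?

Explore from B.
Distance 1: reach C, D, E, J.
Distance 2: reach I.
Found I.

Yes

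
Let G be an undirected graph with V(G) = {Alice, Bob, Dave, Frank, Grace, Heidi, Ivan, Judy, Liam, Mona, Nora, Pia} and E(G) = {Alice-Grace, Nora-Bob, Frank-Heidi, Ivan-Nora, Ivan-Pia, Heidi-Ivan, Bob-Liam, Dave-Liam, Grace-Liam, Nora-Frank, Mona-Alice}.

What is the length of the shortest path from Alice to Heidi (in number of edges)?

6

Distance 0: Alice.
Distance 1: Grace, Mona.
Distance 2: Liam.
Distance 3: Bob, Dave.
Distance 4: Nora.
Distance 5: Frank, Ivan.
Distance 6: Heidi, Pia — contains Heidi.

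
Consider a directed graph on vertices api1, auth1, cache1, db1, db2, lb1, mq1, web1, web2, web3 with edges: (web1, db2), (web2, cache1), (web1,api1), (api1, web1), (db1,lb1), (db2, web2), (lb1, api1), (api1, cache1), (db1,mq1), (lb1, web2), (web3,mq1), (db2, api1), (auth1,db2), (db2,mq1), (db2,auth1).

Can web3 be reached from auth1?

No

Explore from auth1.
Distance 1: reach db2.
Distance 2: reach api1, mq1, web2.
Distance 3: reach cache1, web1.
The search from auth1 is exhausted; no directed path reaches web3.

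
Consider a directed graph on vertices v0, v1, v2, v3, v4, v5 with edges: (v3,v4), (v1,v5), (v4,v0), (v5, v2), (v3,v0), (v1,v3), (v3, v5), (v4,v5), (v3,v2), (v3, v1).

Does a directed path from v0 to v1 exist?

No

v0 has no outgoing edges, so nothing is reachable from it.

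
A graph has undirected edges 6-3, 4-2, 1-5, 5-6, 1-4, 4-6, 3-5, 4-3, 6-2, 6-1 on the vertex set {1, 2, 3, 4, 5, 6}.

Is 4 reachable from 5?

Yes

Explore from 5.
Distance 1: reach 1, 3, 6.
Distance 2: reach 2, 4.
Found 4.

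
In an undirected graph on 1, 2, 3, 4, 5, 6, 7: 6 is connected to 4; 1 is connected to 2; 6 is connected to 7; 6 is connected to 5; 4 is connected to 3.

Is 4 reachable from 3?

Explore from 3.
Distance 1: reach 4.
Found 4.

Yes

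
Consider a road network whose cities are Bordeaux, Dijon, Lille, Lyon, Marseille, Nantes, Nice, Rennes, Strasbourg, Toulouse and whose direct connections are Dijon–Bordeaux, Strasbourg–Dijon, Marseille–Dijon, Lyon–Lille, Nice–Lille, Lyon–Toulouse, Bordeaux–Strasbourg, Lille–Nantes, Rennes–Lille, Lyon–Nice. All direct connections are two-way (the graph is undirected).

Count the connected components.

2

From Bordeaux: component {Bordeaux, Dijon, Marseille, Strasbourg}.
From Lille: component {Lille, Lyon, Nantes, Nice, Rennes, Toulouse}.
That's 2 components.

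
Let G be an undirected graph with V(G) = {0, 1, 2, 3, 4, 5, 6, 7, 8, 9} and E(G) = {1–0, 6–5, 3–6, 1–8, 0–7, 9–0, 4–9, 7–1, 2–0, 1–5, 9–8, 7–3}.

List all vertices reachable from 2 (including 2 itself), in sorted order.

Start at 2.
Its neighbours: 0.
Then their neighbours: 1, 7, 9.
Then next layer: 3, 4, 5, 8.
Then next layer: 6.
Every vertex is now reached.

0, 1, 2, 3, 4, 5, 6, 7, 8, 9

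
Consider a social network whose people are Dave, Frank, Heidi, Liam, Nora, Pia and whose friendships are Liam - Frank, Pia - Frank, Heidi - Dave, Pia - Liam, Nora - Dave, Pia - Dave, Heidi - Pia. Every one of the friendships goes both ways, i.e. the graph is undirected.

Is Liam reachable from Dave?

Explore from Dave.
Distance 1: reach Heidi, Nora, Pia.
Distance 2: reach Frank, Liam.
Found Liam.

Yes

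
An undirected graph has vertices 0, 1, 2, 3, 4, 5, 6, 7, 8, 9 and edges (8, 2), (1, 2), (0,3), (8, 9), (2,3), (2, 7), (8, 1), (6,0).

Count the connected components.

3

From 0: component {0, 1, 2, 3, 6, 7, 8, 9}.
From 4: component {4}.
From 5: component {5}.
That's 3 components.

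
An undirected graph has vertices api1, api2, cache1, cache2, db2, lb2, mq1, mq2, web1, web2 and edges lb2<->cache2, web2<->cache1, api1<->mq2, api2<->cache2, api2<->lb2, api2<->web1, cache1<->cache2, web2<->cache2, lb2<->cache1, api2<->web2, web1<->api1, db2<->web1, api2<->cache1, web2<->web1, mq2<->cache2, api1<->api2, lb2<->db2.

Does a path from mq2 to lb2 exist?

Yes

Explore from mq2.
Distance 1: reach api1, cache2.
Distance 2: reach api2, cache1, lb2, web1, web2.
Found lb2.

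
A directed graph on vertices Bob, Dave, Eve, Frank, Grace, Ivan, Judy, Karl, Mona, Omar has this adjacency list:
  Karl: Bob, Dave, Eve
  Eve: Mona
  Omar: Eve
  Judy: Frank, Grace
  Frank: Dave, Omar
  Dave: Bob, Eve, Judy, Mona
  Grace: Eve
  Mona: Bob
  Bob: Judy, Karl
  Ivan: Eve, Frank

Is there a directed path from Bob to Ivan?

Explore from Bob.
Distance 1: reach Judy, Karl.
Distance 2: reach Dave, Eve, Frank, Grace.
Distance 3: reach Mona, Omar.
The search from Bob is exhausted; no directed path reaches Ivan.

No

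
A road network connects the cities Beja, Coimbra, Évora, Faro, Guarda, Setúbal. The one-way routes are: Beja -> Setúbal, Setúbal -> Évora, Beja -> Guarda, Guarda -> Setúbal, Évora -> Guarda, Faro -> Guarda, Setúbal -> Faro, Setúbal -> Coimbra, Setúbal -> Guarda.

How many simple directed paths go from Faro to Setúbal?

Faro→Guarda→Setúbal

1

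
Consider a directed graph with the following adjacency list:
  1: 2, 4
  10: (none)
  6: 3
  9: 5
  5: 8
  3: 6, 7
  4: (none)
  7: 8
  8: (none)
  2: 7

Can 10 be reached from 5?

No

Explore from 5.
Distance 1: reach 8.
The search from 5 is exhausted; no directed path reaches 10.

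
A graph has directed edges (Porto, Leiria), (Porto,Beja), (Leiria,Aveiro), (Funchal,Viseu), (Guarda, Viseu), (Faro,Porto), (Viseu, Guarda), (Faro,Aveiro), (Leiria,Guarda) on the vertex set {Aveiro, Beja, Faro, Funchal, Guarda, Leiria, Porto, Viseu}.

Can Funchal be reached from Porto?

No

Explore from Porto.
Distance 1: reach Beja, Leiria.
Distance 2: reach Aveiro, Guarda.
Distance 3: reach Viseu.
The search from Porto is exhausted; no directed path reaches Funchal.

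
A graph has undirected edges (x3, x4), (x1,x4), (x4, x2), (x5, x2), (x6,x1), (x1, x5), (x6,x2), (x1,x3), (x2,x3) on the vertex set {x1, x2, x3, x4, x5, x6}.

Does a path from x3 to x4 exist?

Yes

Explore from x3.
Distance 1: reach x1, x2, x4.
Found x4.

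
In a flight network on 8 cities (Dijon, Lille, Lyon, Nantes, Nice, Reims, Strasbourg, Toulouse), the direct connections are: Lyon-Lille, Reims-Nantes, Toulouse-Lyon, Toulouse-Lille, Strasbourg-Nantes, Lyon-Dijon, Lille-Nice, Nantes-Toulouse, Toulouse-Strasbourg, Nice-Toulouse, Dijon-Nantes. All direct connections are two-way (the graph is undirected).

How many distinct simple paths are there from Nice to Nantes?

10

Nice–Lille–Lyon–Dijon–Nantes
Nice–Lille–Lyon–Toulouse–Nantes
Nice–Lille–Lyon–Toulouse–Strasbourg–Nantes
Nice–Lille–Toulouse–Lyon–Dijon–Nantes
Nice–Lille–Toulouse–Nantes
Nice–Lille–Toulouse–Strasbourg–Nantes
Nice–Toulouse–Lille–Lyon–Dijon–Nantes
Nice–Toulouse–Lyon–Dijon–Nantes
Nice–Toulouse–Nantes
Nice–Toulouse–Strasbourg–Nantes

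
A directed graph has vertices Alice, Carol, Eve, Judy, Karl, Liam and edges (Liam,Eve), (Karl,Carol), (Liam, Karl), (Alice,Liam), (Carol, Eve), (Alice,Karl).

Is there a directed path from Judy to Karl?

No

Judy has no outgoing edges, so nothing is reachable from it.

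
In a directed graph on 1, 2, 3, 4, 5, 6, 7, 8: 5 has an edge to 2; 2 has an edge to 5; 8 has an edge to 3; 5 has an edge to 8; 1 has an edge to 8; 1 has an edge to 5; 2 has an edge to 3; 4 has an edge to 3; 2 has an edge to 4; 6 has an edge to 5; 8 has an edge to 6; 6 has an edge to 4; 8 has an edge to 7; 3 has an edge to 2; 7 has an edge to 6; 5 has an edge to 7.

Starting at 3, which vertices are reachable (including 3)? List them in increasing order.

2, 3, 4, 5, 6, 7, 8

Start at 3.
Its neighbours: 2.
Then their neighbours: 4, 5.
Then next layer: 7, 8.
Then next layer: 6.
Nothing further is reachable.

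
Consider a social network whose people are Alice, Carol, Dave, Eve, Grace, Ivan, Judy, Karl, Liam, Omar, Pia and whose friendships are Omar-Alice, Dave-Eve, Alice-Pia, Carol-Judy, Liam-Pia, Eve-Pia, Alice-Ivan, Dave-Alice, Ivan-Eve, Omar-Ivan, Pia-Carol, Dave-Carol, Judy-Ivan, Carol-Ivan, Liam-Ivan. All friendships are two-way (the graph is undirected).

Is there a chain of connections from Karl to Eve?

No

Karl has no edges, so nothing is reachable from it.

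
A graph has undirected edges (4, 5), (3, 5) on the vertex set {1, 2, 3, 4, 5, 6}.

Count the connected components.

From 1: component {1}.
From 2: component {2}.
From 3: component {3, 4, 5}.
From 6: component {6}.
That's 4 components.

4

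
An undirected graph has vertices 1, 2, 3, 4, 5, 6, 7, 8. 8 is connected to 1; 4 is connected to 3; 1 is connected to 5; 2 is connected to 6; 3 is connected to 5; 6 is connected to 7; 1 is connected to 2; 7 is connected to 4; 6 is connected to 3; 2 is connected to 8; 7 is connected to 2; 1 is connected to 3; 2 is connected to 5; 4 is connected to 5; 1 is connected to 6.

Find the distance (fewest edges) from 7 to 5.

2

Distance 0: 7.
Distance 1: 2, 4, 6.
Distance 2: 1, 3, 5, 8 — contains 5.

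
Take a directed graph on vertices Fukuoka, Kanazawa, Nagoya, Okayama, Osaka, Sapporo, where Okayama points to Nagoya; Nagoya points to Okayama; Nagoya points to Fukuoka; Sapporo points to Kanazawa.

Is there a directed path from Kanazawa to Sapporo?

No

Kanazawa has no outgoing edges, so nothing is reachable from it.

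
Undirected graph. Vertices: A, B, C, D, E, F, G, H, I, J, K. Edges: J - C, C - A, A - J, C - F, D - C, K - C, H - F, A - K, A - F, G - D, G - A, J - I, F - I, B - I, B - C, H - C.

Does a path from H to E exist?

Explore from H.
Distance 1: reach C, F.
Distance 2: reach A, B, D, I, J, K.
Distance 3: reach G.
The search is exhausted without reaching E; it lies in a different component.

No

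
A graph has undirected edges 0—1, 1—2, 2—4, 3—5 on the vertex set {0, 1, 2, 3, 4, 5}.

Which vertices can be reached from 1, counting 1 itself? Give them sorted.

0, 1, 2, 4

Start at 1.
Its neighbours: 0, 2.
Then their neighbours: 4.
Nothing further is reachable.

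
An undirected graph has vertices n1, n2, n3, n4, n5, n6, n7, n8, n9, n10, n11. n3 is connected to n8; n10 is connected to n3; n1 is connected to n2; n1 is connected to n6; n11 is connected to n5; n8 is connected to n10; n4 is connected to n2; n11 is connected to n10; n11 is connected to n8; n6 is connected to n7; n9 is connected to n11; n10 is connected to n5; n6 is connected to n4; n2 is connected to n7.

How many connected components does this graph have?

From n1: component {n1, n2, n4, n6, n7}.
From n3: component {n3, n5, n8, n9, n10, n11}.
That's 2 components.

2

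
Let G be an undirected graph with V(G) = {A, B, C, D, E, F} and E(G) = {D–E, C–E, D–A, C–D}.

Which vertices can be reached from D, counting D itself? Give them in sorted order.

A, C, D, E

Start at D.
Its neighbours: A, C, E.
Nothing further is reachable.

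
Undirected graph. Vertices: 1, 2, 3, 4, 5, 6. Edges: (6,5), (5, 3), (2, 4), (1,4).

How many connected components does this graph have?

From 1: component {1, 2, 4}.
From 3: component {3, 5, 6}.
That's 2 components.

2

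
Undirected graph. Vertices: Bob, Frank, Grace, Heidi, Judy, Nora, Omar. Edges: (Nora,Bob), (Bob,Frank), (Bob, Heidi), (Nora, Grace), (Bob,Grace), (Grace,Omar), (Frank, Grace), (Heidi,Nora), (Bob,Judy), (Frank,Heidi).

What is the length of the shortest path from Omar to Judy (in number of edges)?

3

Distance 0: Omar.
Distance 1: Grace.
Distance 2: Bob, Frank, Nora.
Distance 3: Heidi, Judy — contains Judy.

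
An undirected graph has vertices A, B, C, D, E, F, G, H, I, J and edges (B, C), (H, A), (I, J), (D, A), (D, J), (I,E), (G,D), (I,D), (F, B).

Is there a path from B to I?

Explore from B.
Distance 1: reach C, F.
The search is exhausted without reaching I; it lies in a different component.

No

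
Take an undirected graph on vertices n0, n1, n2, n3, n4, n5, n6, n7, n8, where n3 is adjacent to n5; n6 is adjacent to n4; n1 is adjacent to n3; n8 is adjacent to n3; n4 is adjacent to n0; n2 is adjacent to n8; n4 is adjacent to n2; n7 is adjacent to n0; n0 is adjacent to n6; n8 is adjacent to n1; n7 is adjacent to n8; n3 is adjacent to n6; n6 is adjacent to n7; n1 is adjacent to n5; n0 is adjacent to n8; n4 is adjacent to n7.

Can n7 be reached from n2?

Explore from n2.
Distance 1: reach n4, n8.
Distance 2: reach n0, n1, n3, n6, n7.
Found n7.

Yes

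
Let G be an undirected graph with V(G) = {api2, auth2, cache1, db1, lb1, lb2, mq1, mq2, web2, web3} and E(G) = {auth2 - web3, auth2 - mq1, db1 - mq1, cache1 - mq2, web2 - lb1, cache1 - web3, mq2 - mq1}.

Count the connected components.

4

From api2: component {api2}.
From auth2: component {auth2, cache1, db1, mq1, mq2, web3}.
From lb1: component {lb1, web2}.
From lb2: component {lb2}.
That's 4 components.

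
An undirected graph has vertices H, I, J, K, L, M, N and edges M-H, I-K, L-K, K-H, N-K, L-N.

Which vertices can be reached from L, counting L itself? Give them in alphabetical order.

H, I, K, L, M, N

Start at L.
Its neighbours: K, N.
Then their neighbours: H, I.
Then next layer: M.
Nothing further is reachable.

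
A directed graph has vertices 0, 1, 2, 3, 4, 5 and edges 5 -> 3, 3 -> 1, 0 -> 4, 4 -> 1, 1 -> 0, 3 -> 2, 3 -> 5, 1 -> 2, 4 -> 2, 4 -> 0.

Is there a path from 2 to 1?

No

2 has no outgoing edges, so nothing is reachable from it.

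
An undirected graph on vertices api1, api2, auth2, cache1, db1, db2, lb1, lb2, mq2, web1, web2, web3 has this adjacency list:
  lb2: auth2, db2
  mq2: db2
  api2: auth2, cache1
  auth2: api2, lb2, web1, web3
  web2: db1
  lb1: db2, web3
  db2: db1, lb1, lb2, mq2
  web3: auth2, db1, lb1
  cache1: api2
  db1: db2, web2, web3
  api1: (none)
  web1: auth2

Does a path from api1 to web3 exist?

No

api1 has no edges, so nothing is reachable from it.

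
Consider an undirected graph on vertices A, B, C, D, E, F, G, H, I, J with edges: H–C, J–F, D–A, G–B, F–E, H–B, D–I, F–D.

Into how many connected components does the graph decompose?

From A: component {A, D, E, F, I, J}.
From B: component {B, C, G, H}.
That's 2 components.

2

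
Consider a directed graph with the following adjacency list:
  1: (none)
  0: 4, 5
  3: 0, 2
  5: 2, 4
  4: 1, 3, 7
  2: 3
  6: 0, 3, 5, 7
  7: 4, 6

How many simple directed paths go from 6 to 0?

5

6→0
6→3→0
6→5→2→3→0
6→5→4→3→0
6→7→4→3→0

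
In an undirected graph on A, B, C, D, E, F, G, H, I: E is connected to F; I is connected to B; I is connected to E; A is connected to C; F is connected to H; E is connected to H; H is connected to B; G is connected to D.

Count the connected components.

3

From A: component {A, C}.
From B: component {B, E, F, H, I}.
From D: component {D, G}.
That's 3 components.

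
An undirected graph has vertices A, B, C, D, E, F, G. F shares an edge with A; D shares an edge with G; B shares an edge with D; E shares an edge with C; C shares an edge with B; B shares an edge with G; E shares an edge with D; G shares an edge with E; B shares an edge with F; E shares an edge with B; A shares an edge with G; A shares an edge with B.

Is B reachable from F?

Explore from F.
Distance 1: reach A, B.
Found B.

Yes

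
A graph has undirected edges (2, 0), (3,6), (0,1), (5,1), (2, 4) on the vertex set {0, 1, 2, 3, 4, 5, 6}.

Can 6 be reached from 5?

No

Explore from 5.
Distance 1: reach 1.
Distance 2: reach 0.
Distance 3: reach 2.
Distance 4: reach 4.
The search is exhausted without reaching 6; it lies in a different component.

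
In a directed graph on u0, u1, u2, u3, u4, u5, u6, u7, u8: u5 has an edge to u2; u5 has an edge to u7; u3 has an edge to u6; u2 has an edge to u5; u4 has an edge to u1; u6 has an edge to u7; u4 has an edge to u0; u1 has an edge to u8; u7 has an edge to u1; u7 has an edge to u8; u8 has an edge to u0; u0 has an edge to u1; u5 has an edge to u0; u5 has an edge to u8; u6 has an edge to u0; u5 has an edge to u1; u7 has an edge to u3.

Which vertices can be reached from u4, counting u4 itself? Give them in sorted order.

Start at u4.
Its neighbours: u0, u1.
Then their neighbours: u8.
Nothing further is reachable.

u0, u1, u4, u8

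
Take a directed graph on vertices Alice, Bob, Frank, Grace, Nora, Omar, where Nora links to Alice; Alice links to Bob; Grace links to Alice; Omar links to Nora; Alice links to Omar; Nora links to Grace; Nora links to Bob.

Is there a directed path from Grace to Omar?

Yes

Explore from Grace.
Distance 1: reach Alice.
Distance 2: reach Bob, Omar.
Found Omar.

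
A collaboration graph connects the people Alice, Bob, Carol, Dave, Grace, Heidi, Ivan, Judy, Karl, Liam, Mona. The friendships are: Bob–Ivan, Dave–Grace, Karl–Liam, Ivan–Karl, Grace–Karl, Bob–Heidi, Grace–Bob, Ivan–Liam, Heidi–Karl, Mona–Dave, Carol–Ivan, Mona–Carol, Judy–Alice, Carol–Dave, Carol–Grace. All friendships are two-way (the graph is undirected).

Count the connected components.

2

From Alice: component {Alice, Judy}.
From Bob: component {Bob, Carol, Dave, Grace, Heidi, Ivan, Karl, Liam, Mona}.
That's 2 components.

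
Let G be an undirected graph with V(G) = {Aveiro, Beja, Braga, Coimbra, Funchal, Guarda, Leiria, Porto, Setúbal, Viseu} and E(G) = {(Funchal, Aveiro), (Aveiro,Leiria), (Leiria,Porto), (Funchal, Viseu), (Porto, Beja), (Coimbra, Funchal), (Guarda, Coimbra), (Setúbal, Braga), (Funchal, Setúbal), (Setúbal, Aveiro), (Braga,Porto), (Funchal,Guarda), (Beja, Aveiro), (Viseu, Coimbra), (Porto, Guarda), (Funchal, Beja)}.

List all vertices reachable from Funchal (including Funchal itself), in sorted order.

Aveiro, Beja, Braga, Coimbra, Funchal, Guarda, Leiria, Porto, Setúbal, Viseu

Start at Funchal.
Its neighbours: Aveiro, Beja, Coimbra, Guarda, Setúbal, Viseu.
Then their neighbours: Braga, Leiria, Porto.
Every vertex is now reached.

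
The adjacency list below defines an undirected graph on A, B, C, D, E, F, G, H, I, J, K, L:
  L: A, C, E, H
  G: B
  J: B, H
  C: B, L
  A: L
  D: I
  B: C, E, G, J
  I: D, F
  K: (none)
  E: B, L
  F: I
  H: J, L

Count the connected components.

3

From A: component {A, B, C, E, G, H, J, L}.
From D: component {D, F, I}.
From K: component {K}.
That's 3 components.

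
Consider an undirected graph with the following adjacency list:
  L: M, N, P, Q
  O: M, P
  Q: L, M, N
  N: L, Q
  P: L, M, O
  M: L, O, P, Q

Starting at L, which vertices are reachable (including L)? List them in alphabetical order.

L, M, N, O, P, Q

Start at L.
Its neighbours: M, N, P, Q.
Then their neighbours: O.
Every vertex is now reached.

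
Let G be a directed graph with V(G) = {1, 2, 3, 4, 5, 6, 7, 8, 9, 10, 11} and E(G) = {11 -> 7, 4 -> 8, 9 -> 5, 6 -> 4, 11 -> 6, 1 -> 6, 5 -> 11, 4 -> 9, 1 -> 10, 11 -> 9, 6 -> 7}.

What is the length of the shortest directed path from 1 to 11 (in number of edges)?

Distance 0: 1.
Distance 1: 6, 10.
Distance 2: 4, 7.
Distance 3: 8, 9.
Distance 4: 5.
Distance 5: 11 — contains 11.

5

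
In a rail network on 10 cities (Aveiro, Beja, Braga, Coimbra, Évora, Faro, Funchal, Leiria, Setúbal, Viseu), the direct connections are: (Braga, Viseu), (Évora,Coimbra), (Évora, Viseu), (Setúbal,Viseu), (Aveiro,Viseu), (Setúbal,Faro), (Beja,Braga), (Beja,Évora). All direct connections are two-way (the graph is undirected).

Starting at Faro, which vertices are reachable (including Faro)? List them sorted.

Aveiro, Beja, Braga, Coimbra, Évora, Faro, Setúbal, Viseu

Start at Faro.
Its neighbours: Setúbal.
Then their neighbours: Viseu.
Then next layer: Aveiro, Braga, Évora.
Then next layer: Beja, Coimbra.
Nothing further is reachable.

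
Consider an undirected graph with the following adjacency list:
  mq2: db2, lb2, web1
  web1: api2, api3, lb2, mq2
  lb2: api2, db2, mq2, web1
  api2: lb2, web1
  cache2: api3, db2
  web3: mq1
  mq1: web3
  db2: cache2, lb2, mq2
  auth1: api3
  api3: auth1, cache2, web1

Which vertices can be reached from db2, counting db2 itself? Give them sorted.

api2, api3, auth1, cache2, db2, lb2, mq2, web1

Start at db2.
Its neighbours: cache2, lb2, mq2.
Then their neighbours: api2, api3, web1.
Then next layer: auth1.
Nothing further is reachable.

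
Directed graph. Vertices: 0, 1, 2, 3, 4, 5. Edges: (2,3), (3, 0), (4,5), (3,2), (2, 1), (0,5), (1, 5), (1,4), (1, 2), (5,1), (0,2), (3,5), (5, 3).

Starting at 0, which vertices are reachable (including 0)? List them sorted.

Start at 0.
Its neighbours: 2, 5.
Then their neighbours: 1, 3.
Then next layer: 4.
Every vertex is now reached.

0, 1, 2, 3, 4, 5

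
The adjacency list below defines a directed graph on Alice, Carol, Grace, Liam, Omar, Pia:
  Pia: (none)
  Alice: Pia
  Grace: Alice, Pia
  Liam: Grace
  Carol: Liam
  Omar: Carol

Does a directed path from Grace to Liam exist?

Explore from Grace.
Distance 1: reach Alice, Pia.
The search from Grace is exhausted; no directed path reaches Liam.

No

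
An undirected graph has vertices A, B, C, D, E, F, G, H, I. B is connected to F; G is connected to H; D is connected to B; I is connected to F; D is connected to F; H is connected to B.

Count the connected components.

From A: component {A}.
From B: component {B, D, F, G, H, I}.
From C: component {C}.
From E: component {E}.
That's 4 components.

4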